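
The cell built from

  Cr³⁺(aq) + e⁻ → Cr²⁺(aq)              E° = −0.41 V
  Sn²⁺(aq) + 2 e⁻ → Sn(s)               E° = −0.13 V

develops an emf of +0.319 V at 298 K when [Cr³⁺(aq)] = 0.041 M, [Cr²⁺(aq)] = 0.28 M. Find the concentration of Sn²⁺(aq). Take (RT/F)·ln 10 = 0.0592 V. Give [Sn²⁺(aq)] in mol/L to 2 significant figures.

0.45 M

The Sn²⁺/Sn couple has the larger reduction potential, so it is the cathode: E°cell = −0.13 − (−0.41) = +0.28 V and n = 2.
Rearranging E = E° − (0.0592/n)·log Q gives log Q = 2(+0.28 − (+0.319))/0.0592 = −1.318.
Balancing electrons gives Sn²⁺(aq) + 2 Cr²⁺(aq) → Sn(s) + 2 Cr³⁺(aq); thus Q = [Cr³⁺(aq)]^2 / ([Sn²⁺(aq)]·[Cr²⁺(aq)]^2).
Solving for the unknown gives log [Sn²⁺(aq)] = −0.351, so [Sn²⁺(aq)] ≈ 0.45 M.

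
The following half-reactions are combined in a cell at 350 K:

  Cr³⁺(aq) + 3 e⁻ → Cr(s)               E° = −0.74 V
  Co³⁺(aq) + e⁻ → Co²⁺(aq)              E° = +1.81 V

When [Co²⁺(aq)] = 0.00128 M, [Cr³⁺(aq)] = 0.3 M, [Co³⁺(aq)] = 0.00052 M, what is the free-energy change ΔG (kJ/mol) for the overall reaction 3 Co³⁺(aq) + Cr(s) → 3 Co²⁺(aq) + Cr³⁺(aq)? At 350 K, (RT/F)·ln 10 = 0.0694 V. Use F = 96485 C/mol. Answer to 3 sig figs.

−734 kJ/mol

With Co³⁺/Co²⁺ reduced at the cathode, E°cell = +1.81 − (−0.74) = +2.55 V and n = 3.
The reaction quotient is ([Co²⁺(aq)]^3·[Cr³⁺(aq)]) / [Co³⁺(aq)]^3 = 4.47; by Nernst, E = +2.55 − (0.0694/3)(0.651) = +2.5349 V.
Finally ΔG = −nFE = −(3)(96485 C/mol)(+2.5349 V) = −734 kJ/mol.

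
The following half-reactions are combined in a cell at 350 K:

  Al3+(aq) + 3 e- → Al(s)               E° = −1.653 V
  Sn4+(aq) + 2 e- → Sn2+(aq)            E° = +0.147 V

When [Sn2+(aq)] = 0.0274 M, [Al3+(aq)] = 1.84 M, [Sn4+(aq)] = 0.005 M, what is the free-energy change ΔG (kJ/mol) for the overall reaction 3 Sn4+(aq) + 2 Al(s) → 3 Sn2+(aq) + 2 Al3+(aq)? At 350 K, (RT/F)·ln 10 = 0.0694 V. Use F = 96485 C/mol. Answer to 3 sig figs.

E°cell = +0.147 − (−1.653) = +1.800 V; the balanced reaction transfers n = 6 electrons.
The reaction quotient is ([Sn2+(aq)]^3·[Al3+(aq)]^2) / [Sn4+(aq)]^3 = 557; by Nernst, E = +1.800 − (0.0694/6)(2.746) = +1.7682 V.
ΔG = −nFE = −(6)(96485)(+1.7682) J/mol = −1020 kJ/mol.

−1020 kJ/mol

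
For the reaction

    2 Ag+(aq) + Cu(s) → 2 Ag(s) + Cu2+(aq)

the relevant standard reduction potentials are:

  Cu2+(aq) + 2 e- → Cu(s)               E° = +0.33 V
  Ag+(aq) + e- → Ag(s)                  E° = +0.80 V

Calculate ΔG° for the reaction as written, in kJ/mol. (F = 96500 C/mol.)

In the reaction as written Ag+(aq) is reduced, so the Ag⁺/Ag couple is the cathode and Cu²⁺/Cu is the anode.
E°cell = +0.80 − (+0.33) = +0.47 V; balancing electrons gives n = 2.
ΔG° = −nFE°cell = −(2)(96500)(+0.47) J/mol = −90.7 kJ/mol.

−90.7 kJ/mol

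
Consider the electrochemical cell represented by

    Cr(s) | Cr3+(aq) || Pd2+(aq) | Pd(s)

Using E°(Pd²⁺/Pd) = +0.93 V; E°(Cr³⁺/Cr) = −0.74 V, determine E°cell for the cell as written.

+1.67 V

By convention the left-hand electrode in cell notation is the anode (oxidation) and the right-hand electrode is the cathode (reduction).
E°cell = E°(right) − E°(left) = +0.93 − (−0.74) = +1.67 V.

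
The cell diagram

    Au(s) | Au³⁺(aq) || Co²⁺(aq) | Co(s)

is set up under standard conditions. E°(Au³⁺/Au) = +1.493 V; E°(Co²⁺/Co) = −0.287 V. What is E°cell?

−1.780 V

By convention the left-hand electrode in cell notation is the anode (oxidation) and the right-hand electrode is the cathode (reduction).
E°cell = E°(right) − E°(left) = −0.287 − (+1.493) = −1.780 V.
The negative sign shows that, as written, the cell would require an external voltage to drive the reaction.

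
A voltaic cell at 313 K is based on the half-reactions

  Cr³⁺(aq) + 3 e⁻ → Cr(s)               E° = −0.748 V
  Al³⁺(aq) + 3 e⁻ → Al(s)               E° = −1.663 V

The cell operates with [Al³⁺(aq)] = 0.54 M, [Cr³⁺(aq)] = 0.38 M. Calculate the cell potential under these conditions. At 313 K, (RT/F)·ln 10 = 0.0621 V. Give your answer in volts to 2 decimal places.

Since E°(Cr³⁺/Cr) > E°(Al³⁺/Al), Cr³⁺/Cr serves as the cathode.
E°cell = E°cat − E°an = −0.748 − (−1.663) = +0.915 V; n = 3.
The balanced reaction is Cr³⁺(aq) + Al(s) → Cr(s) + Al³⁺(aq), so Q = [Al³⁺(aq)] / [Cr³⁺(aq)] = 1.42 and log Q = 0.153.
By the Nernst equation, E = +0.915 − (0.0621/3)·(0.153) = +0.91 V.

+0.91 V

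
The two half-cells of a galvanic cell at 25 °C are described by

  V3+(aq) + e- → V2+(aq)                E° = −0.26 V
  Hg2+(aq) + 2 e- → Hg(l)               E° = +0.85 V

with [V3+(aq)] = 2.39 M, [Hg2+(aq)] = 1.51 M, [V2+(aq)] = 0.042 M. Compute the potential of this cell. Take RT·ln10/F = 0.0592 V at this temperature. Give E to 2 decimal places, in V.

+1.01 V

Since E°(Hg²⁺/Hg) > E°(V³⁺/V²⁺), Hg²⁺/Hg serves as the cathode.
The standard potential is +0.85 − (−0.26) = +1.11 V and the balanced reaction transfers n = 2 electrons.
Balancing gives Hg2+(aq) + 2 V2+(aq) → Hg(l) + 2 V3+(aq); hence Q = [V3+(aq)]^2 / ([Hg2+(aq)]·[V2+(aq)]^2) = 2.14×10^3 (log Q = 3.331).
Applying E = E° − (RT ln10/nF)·log Q gives +1.11 − (0.0592/2)(3.331) = +1.01 V.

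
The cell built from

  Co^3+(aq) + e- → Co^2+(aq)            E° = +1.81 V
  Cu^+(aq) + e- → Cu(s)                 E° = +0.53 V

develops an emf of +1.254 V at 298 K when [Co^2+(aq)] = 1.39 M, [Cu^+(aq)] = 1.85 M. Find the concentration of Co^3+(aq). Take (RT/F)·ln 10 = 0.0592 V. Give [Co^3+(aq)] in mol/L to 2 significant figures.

0.94 M

The Co³⁺/Co²⁺ couple has the larger reduction potential, so it is the cathode: E°cell = +1.81 − (+0.53) = +1.28 V and n = 1.
Rearranging E = E° − (0.0592/n)·log Q gives log Q = 1(+1.28 − (+1.254))/0.0592 = 0.439.
Balancing electrons gives Co^3+(aq) + Cu(s) → Co^2+(aq) + Cu^+(aq); thus Q = ([Co^2+(aq)]·[Cu^+(aq)]) / [Co^3+(aq)].
Substituting the known concentrations and solving, log [Co^3+(aq)] = −0.029 and [Co^3+(aq)] = 0.94 M.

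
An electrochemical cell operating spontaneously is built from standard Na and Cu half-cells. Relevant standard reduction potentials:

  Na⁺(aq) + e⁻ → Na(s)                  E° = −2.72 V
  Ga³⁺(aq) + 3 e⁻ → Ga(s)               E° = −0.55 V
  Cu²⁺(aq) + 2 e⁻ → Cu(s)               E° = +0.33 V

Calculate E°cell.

Of the two couples in this cell, the one with the more positive reduction potential is reduced at the cathode: here that is Cu²⁺/Cu (+0.33 V); Na⁺/Na (−2.72 V) is the anode.
E°cell = E°(cathode) − E°(anode) = +0.33 − (−2.72) = +3.05 V.

+3.05 V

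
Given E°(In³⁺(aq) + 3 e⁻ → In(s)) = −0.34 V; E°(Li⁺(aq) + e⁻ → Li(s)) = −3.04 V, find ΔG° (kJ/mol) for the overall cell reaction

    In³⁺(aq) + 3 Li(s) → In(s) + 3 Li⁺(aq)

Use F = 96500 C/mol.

In the reaction as written In³⁺(aq) is reduced, so the In³⁺/In couple is the cathode and Li⁺/Li is the anode.
E°cell = −0.34 − (−3.04) = +2.70 V; balancing electrons gives n = 3.
ΔG° = −nFE°cell = −(3)(96500)(+2.70) J/mol = −782 kJ/mol.

−782 kJ/mol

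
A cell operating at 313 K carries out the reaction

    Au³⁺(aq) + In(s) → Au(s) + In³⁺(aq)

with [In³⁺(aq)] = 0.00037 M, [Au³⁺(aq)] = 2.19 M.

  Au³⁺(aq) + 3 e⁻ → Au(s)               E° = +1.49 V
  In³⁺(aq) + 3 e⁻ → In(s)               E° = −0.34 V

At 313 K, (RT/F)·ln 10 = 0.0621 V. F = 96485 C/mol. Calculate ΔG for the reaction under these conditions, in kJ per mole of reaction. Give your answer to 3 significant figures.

−552 kJ/mol

E°cell = +1.49 − (−0.34) = +1.83 V; the balanced reaction transfers n = 3 electrons.
Here Q = [In³⁺(aq)] / [Au³⁺(aq)] = 0.000169 (log Q = −3.772), giving E = +1.83 − (0.0621/3)·(−3.772) = +1.9081 V.
Finally ΔG = −nFE = −(3)(96485 C/mol)(+1.9081 V) = −552 kJ/mol.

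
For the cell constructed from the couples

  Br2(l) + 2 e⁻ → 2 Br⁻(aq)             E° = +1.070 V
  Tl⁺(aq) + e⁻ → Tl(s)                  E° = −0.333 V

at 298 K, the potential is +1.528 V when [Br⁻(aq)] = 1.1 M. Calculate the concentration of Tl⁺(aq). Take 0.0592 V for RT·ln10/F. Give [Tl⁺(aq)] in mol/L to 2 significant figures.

0.0070 M

The Br₂/Br⁻ couple has the larger reduction potential, so it is the cathode: E°cell = +1.070 − (−0.333) = +1.403 V and n = 2.
From the Nernst equation, log Q = n(E° − E)/0.0592 = 2·(+1.403 − (+1.528))/0.0592 = −4.223.
The balanced reaction is Br2(l) + 2 Tl(s) → 2 Br⁻(aq) + 2 Tl⁺(aq), so Q = [Br⁻(aq)]^2·[Tl⁺(aq)]^2.
Solving for the unknown gives log [Tl⁺(aq)] = −2.153, so [Tl⁺(aq)] ≈ 0.0070 M.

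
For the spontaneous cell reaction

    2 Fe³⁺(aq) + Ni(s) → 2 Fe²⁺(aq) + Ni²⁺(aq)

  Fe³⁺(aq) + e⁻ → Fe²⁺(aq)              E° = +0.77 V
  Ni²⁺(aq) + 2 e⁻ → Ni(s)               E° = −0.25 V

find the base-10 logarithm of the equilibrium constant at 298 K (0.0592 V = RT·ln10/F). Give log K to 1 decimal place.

log K = 34.5

The Fe³⁺/Fe²⁺ couple is reduced (cathode); E°cell = +0.77 − (−0.25) = +1.02 V with n = 2.
At equilibrium E = 0, so log K = nE°cell / 0.0592 = (2)(+1.02) / 0.0592 = 34.5.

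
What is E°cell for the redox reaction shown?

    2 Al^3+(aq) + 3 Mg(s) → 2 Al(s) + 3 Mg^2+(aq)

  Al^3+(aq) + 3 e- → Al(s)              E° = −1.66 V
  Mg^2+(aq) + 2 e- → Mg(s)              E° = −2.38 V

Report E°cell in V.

+0.72 V

In the reaction as written, Al^3+(aq) is reduced (cathode) and Mg^2+(aq) is produced by oxidation at the anode.
E°cell = E°(cathode) − E°(anode) = −1.66 − (−2.38) = +0.72 V.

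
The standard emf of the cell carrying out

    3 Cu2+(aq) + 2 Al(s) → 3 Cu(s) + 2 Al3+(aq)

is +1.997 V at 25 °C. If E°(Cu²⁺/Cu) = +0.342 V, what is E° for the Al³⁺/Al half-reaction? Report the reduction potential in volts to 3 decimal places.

In the reaction as written the Cu²⁺/Cu couple is reduced (cathode) and Al³⁺/Al is oxidized (anode), so E°cell = E°(Cu²⁺/Cu) − E°(Al³⁺/Al).
E°(Al³⁺/Al) = E°(cathode) − E°cell = +0.342 − (+1.997) = −1.655 V.

−1.655 V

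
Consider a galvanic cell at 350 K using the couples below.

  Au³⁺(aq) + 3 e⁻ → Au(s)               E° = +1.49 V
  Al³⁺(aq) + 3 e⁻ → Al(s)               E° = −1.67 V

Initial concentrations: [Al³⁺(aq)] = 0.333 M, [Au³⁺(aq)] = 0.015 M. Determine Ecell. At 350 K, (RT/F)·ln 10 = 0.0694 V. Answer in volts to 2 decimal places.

The Au³⁺/Au couple has the more positive E°, so it is the cathode; Al³⁺/Al is the anode.
E°cell = E°cat − E°an = +1.49 − (−1.67) = +3.16 V; n = 3.
The balanced reaction is Au³⁺(aq) + Al(s) → Au(s) + Al³⁺(aq), so Q = [Al³⁺(aq)] / [Au³⁺(aq)] = 22.2 and log Q = 1.346.
Applying E = E° − (RT ln10/nF)·log Q gives +3.16 − (0.0694/3)(1.346) = +3.13 V.

+3.13 V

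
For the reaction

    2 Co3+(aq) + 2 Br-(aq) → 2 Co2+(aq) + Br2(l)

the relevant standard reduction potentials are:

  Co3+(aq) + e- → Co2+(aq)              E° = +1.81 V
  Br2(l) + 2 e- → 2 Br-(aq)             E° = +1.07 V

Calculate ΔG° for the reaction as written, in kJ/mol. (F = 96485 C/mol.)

−143 kJ/mol

In the reaction as written Co3+(aq) is reduced, so the Co³⁺/Co²⁺ couple is the cathode and Br₂/Br⁻ is the anode.
E°cell = +1.81 − (+1.07) = +0.74 V; balancing electrons gives n = 2.
ΔG° = −nFE°cell = −(2)(96485)(+0.74) J/mol = −143 kJ/mol.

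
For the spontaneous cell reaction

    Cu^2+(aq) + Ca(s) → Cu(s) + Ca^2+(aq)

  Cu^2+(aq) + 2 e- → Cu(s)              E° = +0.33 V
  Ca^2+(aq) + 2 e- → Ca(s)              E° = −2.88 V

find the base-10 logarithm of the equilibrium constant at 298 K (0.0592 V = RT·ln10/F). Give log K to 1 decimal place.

log K = 108.4

The Cu²⁺/Cu couple is reduced (cathode); E°cell = +0.33 − (−2.88) = +3.21 V with n = 2.
At equilibrium E = 0, so log K = nE°cell / 0.0592 = (2)(+3.21) / 0.0592 = 108.4.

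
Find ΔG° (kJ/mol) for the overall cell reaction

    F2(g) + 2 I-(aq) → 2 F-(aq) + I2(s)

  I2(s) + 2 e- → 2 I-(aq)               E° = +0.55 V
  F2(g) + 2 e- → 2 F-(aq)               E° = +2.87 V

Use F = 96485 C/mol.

In the reaction as written F2(g) is reduced, so the F₂/F⁻ couple is the cathode and I₂/I⁻ is the anode.
E°cell = +2.87 − (+0.55) = +2.32 V; balancing electrons gives n = 2.
ΔG° = −nFE°cell = −(2)(96485)(+2.32) J/mol = −448 kJ/mol.

−448 kJ/mol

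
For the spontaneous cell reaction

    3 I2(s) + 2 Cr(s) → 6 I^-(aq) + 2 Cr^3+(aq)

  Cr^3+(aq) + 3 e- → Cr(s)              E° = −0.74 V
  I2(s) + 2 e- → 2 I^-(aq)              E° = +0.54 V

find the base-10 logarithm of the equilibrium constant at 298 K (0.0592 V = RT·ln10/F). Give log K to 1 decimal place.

The I₂/I⁻ couple is reduced (cathode); E°cell = +0.54 − (−0.74) = +1.28 V with n = 6.
At equilibrium E = 0, so log K = nE°cell / 0.0592 = (6)(+1.28) / 0.0592 = 129.7.

log K = 129.7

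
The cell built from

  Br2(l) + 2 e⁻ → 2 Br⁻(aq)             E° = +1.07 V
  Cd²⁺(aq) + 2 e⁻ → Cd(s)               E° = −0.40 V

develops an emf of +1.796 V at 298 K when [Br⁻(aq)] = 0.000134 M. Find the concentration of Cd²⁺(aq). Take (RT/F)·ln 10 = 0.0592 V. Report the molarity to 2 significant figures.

0.00054 M

Br₂/Br⁻ is the cathode (higher E°); E°cell = +1.07 − (−0.40) = +1.47 V with n = 2.
Rearranging E = E° − (0.0592/n)·log Q gives log Q = 2(+1.47 − (+1.796))/0.0592 = −11.014.
The balanced reaction is Br2(l) + Cd(s) → 2 Br⁻(aq) + Cd²⁺(aq), so Q = [Br⁻(aq)]^2·[Cd²⁺(aq)].
Substituting the known concentrations and solving, log [Cd²⁺(aq)] = −3.268 and [Cd²⁺(aq)] = 0.00054 M.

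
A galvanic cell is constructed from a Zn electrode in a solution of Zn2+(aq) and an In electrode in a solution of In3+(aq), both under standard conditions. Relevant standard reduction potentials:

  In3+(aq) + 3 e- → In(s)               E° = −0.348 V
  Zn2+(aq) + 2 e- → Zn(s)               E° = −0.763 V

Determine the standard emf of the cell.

+0.415 V

Of the two couples in this cell, the one with the more positive reduction potential is reduced at the cathode: here that is In³⁺/In (−0.348 V); Zn²⁺/Zn (−0.763 V) is the anode.
E°cell = E°(cathode) − E°(anode) = −0.348 − (−0.763) = +0.415 V.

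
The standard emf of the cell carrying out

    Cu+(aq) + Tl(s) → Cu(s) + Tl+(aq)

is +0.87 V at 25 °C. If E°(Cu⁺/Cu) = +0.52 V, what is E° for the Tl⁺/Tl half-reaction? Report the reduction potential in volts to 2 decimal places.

In the reaction as written the Cu⁺/Cu couple is reduced (cathode) and Tl⁺/Tl is oxidized (anode), so E°cell = E°(Cu⁺/Cu) − E°(Tl⁺/Tl).
E°(Tl⁺/Tl) = E°(cathode) − E°cell = +0.52 − (+0.87) = −0.35 V.

−0.35 V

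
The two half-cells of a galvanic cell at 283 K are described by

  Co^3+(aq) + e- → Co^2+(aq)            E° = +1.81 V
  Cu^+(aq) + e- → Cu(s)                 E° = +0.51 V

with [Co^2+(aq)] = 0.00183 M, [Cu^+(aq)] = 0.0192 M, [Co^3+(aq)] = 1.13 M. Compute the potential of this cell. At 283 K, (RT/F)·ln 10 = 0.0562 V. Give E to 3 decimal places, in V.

Co³⁺/Co²⁺ is reduced (cathode, E° = +1.81 V) and Cu⁺/Cu is oxidized (anode).
The standard potential is +1.81 − (+0.51) = +1.30 V and the balanced reaction transfers n = 1 electron.
For the overall reaction Co^3+(aq) + Cu(s) → Co^2+(aq) + Cu^+(aq), Q = ([Co^2+(aq)]·[Cu^+(aq)]) / [Co^3+(aq)] = 3.11×10^−5, giving log Q = −4.507.
E = E° − (0.0562/n)·log Q = +1.30 − (0.0562/1)(−4.507) = +1.553 V.

+1.553 V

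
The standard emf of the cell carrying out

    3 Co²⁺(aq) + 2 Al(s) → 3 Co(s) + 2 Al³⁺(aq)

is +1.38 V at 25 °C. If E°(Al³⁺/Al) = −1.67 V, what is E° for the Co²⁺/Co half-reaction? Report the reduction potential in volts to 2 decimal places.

In the reaction as written the Co²⁺/Co couple is reduced (cathode) and Al³⁺/Al is oxidized (anode), so E°cell = E°(Co²⁺/Co) − E°(Al³⁺/Al).
E°(Co²⁺/Co) = E°cell + E°(anode) = +1.38 + (−1.67) = −0.29 V.

−0.29 V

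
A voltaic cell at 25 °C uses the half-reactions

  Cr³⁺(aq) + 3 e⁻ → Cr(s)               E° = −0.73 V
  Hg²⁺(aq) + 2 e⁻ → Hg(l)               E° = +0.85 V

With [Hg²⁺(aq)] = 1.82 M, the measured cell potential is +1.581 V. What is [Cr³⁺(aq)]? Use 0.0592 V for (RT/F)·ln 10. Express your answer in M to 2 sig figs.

With Hg²⁺/Hg at the cathode and Cr³⁺/Cr at the anode, E°cell = +0.85 − (−0.73) = +1.58 V (n = 6).
Since E = E° − (0.0592/n)·log Q, log Q = n(E° − E)/0.0592 = −0.101.
The balanced reaction is 3 Hg²⁺(aq) + 2 Cr(s) → 3 Hg(l) + 2 Cr³⁺(aq), so Q = [Cr³⁺(aq)]^2 / [Hg²⁺(aq)]^3.
Solving for the unknown gives log [Cr³⁺(aq)] = 0.340, so [Cr³⁺(aq)] ≈ 2.2 M.

2.2 M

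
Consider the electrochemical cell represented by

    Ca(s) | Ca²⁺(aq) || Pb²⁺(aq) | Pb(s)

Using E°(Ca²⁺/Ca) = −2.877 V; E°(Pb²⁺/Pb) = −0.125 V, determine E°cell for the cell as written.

+2.752 V

By convention the left-hand electrode in cell notation is the anode (oxidation) and the right-hand electrode is the cathode (reduction).
E°cell = E°(right) − E°(left) = −0.125 − (−2.877) = +2.752 V.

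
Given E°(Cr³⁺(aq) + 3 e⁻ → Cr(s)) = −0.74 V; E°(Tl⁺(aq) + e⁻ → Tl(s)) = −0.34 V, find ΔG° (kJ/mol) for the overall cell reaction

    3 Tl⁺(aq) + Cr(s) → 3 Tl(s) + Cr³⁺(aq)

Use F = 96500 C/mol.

−116 kJ/mol

In the reaction as written Tl⁺(aq) is reduced, so the Tl⁺/Tl couple is the cathode and Cr³⁺/Cr is the anode.
E°cell = −0.34 − (−0.74) = +0.40 V; balancing electrons gives n = 3.
ΔG° = −nFE°cell = −(3)(96500)(+0.40) J/mol = −116 kJ/mol.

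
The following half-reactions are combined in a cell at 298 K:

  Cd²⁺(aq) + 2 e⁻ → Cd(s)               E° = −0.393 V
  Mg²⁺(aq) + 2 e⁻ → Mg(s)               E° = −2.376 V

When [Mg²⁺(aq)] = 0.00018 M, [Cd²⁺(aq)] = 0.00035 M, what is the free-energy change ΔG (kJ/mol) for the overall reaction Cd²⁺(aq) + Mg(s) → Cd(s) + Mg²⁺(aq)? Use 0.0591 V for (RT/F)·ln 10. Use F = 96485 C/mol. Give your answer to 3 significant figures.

−384 kJ/mol

With Cd²⁺/Cd reduced at the cathode, E°cell = −0.393 − (−2.376) = +1.983 V and n = 2.
The reaction quotient is [Mg²⁺(aq)] / [Cd²⁺(aq)] = 0.514; by Nernst, E = +1.983 − (0.0591/2)(−0.289) = +1.9915 V.
Finally ΔG = −nFE = −(2)(96485 C/mol)(+1.9915 V) = −384 kJ/mol.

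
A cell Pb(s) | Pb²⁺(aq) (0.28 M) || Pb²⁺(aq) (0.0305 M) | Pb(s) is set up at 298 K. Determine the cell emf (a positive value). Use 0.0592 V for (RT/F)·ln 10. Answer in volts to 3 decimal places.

For a concentration cell E°cell = 0, since both electrodes use the same couple.
The compartment with the higher Pb²⁺(aq) concentration (0.28 M) acts as the cathode; ions are reduced there and produced at the dilute (0.0305 M) anode.
With n = 2, Ecell = −(0.0592/2)·log([dilute]/[conc]) = −(0.0592/2)·log(0.0305/0.28) = +0.029 V.

0.029 V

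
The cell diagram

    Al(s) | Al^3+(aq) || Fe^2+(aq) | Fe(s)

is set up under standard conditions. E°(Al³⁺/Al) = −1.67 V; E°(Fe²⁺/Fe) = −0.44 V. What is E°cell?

By convention the left-hand electrode in cell notation is the anode (oxidation) and the right-hand electrode is the cathode (reduction).
E°cell = E°(right) − E°(left) = −0.44 − (−1.67) = +1.23 V.

+1.23 V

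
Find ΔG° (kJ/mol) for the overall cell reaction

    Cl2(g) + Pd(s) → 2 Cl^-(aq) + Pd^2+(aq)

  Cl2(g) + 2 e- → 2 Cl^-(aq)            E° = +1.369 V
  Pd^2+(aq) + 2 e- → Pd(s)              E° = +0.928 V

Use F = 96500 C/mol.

−85.1 kJ/mol

In the reaction as written Cl2(g) is reduced, so the Cl₂/Cl⁻ couple is the cathode and Pd²⁺/Pd is the anode.
E°cell = +1.369 − (+0.928) = +0.441 V; balancing electrons gives n = 2.
ΔG° = −nFE°cell = −(2)(96500)(+0.441) J/mol = −85.1 kJ/mol.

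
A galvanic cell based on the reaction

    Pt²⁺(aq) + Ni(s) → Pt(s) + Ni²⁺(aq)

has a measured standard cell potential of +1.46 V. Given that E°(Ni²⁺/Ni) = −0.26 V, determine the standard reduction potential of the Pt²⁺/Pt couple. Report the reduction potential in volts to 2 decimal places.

In the reaction as written the Pt²⁺/Pt couple is reduced (cathode) and Ni²⁺/Ni is oxidized (anode), so E°cell = E°(Pt²⁺/Pt) − E°(Ni²⁺/Ni).
E°(Pt²⁺/Pt) = E°cell + E°(anode) = +1.46 + (−0.26) = +1.20 V.

+1.20 V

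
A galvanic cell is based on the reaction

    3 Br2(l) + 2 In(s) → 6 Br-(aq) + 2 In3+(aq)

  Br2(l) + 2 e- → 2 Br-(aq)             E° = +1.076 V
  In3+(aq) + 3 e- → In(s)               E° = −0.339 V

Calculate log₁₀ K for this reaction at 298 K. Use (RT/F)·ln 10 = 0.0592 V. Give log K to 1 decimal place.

log K = 143.4

The Br₂/Br⁻ couple is reduced (cathode); E°cell = +1.076 − (−0.339) = +1.415 V with n = 6.
At equilibrium E = 0, so log K = nE°cell / 0.0592 = (6)(+1.415) / 0.0592 = 143.4.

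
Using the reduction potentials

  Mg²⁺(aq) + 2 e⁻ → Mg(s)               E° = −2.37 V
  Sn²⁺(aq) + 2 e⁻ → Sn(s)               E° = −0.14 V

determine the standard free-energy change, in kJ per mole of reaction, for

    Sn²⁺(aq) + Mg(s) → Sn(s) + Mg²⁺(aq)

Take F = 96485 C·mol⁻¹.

In the reaction as written Sn²⁺(aq) is reduced, so the Sn²⁺/Sn couple is the cathode and Mg²⁺/Mg is the anode.
E°cell = −0.14 − (−2.37) = +2.23 V; balancing electrons gives n = 2.
ΔG° = −nFE°cell = −(2)(96485)(+2.23) J/mol = −430 kJ/mol.

−430 kJ/mol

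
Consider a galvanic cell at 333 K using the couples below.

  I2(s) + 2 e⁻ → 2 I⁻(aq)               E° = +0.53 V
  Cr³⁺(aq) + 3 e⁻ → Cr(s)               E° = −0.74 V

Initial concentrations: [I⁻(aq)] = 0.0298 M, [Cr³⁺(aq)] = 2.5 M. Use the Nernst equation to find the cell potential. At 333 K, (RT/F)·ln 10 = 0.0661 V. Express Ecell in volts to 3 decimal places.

The I₂/I⁻ couple has the more positive E°, so it is the cathode; Cr³⁺/Cr is the anode.
E°cell = +0.53 − (−0.74) = +1.27 V, with n = 6 electrons transferred.
The balanced reaction is 3 I2(s) + 2 Cr(s) → 6 I⁻(aq) + 2 Cr³⁺(aq), so Q = [I⁻(aq)]^6·[Cr³⁺(aq)]^2 = 4.38×10^−9 and log Q = −8.359.
E = E° − (0.0661/n)·log Q = +1.27 − (0.0661/6)(−8.359) = +1.362 V.

+1.362 V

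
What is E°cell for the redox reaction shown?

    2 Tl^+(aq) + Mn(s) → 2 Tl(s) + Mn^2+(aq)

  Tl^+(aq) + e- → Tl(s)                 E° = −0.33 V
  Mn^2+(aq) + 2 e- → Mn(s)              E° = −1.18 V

Tl^+(aq) gains electrons, so the Tl⁺/Tl couple is the cathode; the Mn²⁺/Mn couple is the anode.
E°cell = E°(cathode) − E°(anode) = −0.33 − (−1.18) = +0.85 V.

+0.85 V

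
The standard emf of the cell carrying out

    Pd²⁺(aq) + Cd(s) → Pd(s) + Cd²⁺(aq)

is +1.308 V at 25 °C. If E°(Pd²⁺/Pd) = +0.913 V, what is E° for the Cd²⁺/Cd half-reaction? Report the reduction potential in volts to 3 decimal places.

−0.395 V

In the reaction as written the Pd²⁺/Pd couple is reduced (cathode) and Cd²⁺/Cd is oxidized (anode), so E°cell = E°(Pd²⁺/Pd) − E°(Cd²⁺/Cd).
E°(Cd²⁺/Cd) = E°(cathode) − E°cell = +0.913 − (+1.308) = −0.395 V.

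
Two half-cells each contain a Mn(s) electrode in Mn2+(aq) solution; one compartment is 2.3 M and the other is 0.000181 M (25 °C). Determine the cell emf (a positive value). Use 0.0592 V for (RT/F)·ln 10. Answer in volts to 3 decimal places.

For a concentration cell E°cell = 0, since both electrodes use the same couple.
The compartment with the higher Mn2+(aq) concentration (2.3 M) acts as the cathode; ions are reduced there and produced at the dilute (0.000181 M) anode.
With n = 2, Ecell = −(0.0592/2)·log([dilute]/[conc]) = −(0.0592/2)·log(0.000181/2.3) = +0.121 V.

0.121 V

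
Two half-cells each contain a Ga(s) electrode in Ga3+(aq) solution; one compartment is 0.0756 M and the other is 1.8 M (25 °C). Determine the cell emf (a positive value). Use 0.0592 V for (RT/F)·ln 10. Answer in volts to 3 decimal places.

0.027 V

For a concentration cell E°cell = 0, since both electrodes use the same couple.
The compartment with the higher Ga3+(aq) concentration (1.8 M) acts as the cathode; ions are reduced there and produced at the dilute (0.0756 M) anode.
With n = 3, Ecell = −(0.0592/3)·log([dilute]/[conc]) = −(0.0592/3)·log(0.0756/1.8) = +0.027 V.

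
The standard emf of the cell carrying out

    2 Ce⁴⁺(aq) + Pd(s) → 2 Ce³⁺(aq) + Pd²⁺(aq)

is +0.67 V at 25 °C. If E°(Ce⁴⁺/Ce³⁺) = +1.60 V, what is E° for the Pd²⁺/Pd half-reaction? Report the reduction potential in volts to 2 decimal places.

In the reaction as written the Ce⁴⁺/Ce³⁺ couple is reduced (cathode) and Pd²⁺/Pd is oxidized (anode), so E°cell = E°(Ce⁴⁺/Ce³⁺) − E°(Pd²⁺/Pd).
E°(Pd²⁺/Pd) = E°(cathode) − E°cell = +1.60 − (+0.67) = +0.93 V.

+0.93 V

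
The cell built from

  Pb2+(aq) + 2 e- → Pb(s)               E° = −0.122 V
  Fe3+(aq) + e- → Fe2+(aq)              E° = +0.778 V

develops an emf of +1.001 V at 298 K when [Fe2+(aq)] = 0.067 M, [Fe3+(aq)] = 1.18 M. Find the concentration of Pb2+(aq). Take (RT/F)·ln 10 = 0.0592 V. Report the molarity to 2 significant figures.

0.12 M

Fe³⁺/Fe²⁺ is the cathode (higher E°); E°cell = +0.778 − (−0.122) = +0.900 V with n = 2.
From the Nernst equation, log Q = n(E° − E)/0.0592 = 2·(+0.900 − (+1.001))/0.0592 = −3.412.
The balanced reaction is 2 Fe3+(aq) + Pb(s) → 2 Fe2+(aq) + Pb2+(aq), so Q = ([Fe2+(aq)]^2·[Pb2+(aq)]) / [Fe3+(aq)]^2.
Substituting the known concentrations and solving, log [Pb2+(aq)] = −0.920 and [Pb2+(aq)] = 0.12 M.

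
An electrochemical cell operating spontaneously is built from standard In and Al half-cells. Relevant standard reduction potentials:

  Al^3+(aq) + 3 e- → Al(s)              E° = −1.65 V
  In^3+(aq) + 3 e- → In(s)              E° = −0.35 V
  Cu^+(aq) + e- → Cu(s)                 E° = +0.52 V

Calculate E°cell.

+1.30 V

Of the two couples in this cell, the one with the more positive reduction potential is reduced at the cathode: here that is In³⁺/In (−0.35 V); Al³⁺/Al (−1.65 V) is the anode.
E°cell = E°(cathode) − E°(anode) = −0.35 − (−1.65) = +1.30 V.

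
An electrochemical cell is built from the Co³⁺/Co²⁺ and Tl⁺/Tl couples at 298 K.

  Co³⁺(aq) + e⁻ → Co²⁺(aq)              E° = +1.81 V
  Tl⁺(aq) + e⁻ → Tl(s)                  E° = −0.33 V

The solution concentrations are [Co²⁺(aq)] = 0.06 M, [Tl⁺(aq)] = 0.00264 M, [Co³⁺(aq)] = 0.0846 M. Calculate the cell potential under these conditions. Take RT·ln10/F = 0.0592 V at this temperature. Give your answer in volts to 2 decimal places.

Since E°(Co³⁺/Co²⁺) > E°(Tl⁺/Tl), Co³⁺/Co²⁺ serves as the cathode.
E°cell = +1.81 − (−0.33) = +2.14 V, with n = 1 electron transferred.
The balanced reaction is Co³⁺(aq) + Tl(s) → Co²⁺(aq) + Tl⁺(aq), so Q = ([Co²⁺(aq)]·[Tl⁺(aq)]) / [Co³⁺(aq)] = 0.00187 and log Q = −2.728.
By the Nernst equation, E = +2.14 − (0.0592/1)·(−2.728) = +2.30 V.

+2.30 V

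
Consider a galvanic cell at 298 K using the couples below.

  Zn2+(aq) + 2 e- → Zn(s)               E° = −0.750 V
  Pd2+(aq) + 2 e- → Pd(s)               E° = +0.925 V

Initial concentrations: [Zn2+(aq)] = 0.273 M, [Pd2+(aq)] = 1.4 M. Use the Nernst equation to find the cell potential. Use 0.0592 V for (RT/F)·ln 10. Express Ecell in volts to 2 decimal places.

The Pd²⁺/Pd couple has the more positive E°, so it is the cathode; Zn²⁺/Zn is the anode.
E°cell = +0.925 − (−0.750) = +1.675 V, with n = 2 electrons transferred.
For the overall reaction Pd2+(aq) + Zn(s) → Pd(s) + Zn2+(aq), Q = [Zn2+(aq)] / [Pd2+(aq)] = 0.195, giving log Q = −0.710.
E = E° − (0.0592/n)·log Q = +1.675 − (0.0592/2)(−0.710) = +1.70 V.

+1.70 V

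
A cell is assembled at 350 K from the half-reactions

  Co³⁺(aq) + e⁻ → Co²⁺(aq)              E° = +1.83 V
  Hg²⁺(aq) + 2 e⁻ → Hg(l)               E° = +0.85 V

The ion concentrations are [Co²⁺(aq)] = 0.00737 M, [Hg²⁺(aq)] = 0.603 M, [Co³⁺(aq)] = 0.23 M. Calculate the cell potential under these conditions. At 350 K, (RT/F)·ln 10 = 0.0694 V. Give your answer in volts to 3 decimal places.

+1.091 V

Since E°(Co³⁺/Co²⁺) > E°(Hg²⁺/Hg), Co³⁺/Co²⁺ serves as the cathode.
The standard potential is +1.83 − (+0.85) = +0.98 V and the balanced reaction transfers n = 2 electrons.
For the overall reaction 2 Co³⁺(aq) + Hg(l) → 2 Co²⁺(aq) + Hg²⁺(aq), Q = ([Co²⁺(aq)]^2·[Hg²⁺(aq)]) / [Co³⁺(aq)]^2 = 0.000619, giving log Q = −3.208.
E = E° − (0.0694/n)·log Q = +0.98 − (0.0694/2)(−3.208) = +1.091 V.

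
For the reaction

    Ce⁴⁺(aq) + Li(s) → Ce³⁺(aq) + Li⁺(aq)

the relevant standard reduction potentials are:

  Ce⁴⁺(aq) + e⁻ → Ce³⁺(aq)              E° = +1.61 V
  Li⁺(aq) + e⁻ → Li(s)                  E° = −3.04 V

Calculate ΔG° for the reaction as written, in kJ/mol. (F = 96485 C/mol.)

−449 kJ/mol

In the reaction as written Ce⁴⁺(aq) is reduced, so the Ce⁴⁺/Ce³⁺ couple is the cathode and Li⁺/Li is the anode.
E°cell = +1.61 − (−3.04) = +4.65 V; balancing electrons gives n = 1.
ΔG° = −nFE°cell = −(1)(96485)(+4.65) J/mol = −449 kJ/mol.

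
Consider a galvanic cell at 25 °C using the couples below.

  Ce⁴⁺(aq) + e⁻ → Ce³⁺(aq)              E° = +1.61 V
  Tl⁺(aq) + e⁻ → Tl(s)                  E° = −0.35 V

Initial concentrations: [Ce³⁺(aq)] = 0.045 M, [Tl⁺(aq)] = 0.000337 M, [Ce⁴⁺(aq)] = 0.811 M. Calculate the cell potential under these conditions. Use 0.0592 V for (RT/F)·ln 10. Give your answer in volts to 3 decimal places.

+2.240 V

Since E°(Ce⁴⁺/Ce³⁺) > E°(Tl⁺/Tl), Ce⁴⁺/Ce³⁺ serves as the cathode.
E°cell = E°cat − E°an = +1.61 − (−0.35) = +1.96 V; n = 1.
Balancing gives Ce⁴⁺(aq) + Tl(s) → Ce³⁺(aq) + Tl⁺(aq); hence Q = ([Ce³⁺(aq)]·[Tl⁺(aq)]) / [Ce⁴⁺(aq)] = 1.87×10^−5 (log Q = −4.728).
By the Nernst equation, E = +1.96 − (0.0592/1)·(−4.728) = +2.240 V.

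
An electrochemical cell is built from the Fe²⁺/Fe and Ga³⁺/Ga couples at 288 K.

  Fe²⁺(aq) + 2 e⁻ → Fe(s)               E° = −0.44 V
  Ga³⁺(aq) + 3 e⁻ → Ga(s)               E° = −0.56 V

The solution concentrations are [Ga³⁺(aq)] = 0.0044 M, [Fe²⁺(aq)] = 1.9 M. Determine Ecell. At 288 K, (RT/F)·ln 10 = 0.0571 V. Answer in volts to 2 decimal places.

+0.17 V

Fe²⁺/Fe is reduced (cathode, E° = −0.44 V) and Ga³⁺/Ga is oxidized (anode).
E°cell = E°cat − E°an = −0.44 − (−0.56) = +0.12 V; n = 6.
The balanced reaction is 3 Fe²⁺(aq) + 2 Ga(s) → 3 Fe(s) + 2 Ga³⁺(aq), so Q = [Ga³⁺(aq)]^2 / [Fe²⁺(aq)]^3 = 2.82×10^−6 and log Q = −5.549.
By the Nernst equation, E = +0.12 − (0.0571/6)·(−5.549) = +0.17 V.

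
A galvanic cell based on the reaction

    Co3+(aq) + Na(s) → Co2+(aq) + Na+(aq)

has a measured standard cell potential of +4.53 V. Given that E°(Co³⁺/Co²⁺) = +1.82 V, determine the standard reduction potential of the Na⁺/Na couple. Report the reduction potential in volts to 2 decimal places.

−2.71 V

In the reaction as written the Co³⁺/Co²⁺ couple is reduced (cathode) and Na⁺/Na is oxidized (anode), so E°cell = E°(Co³⁺/Co²⁺) − E°(Na⁺/Na).
E°(Na⁺/Na) = E°(cathode) − E°cell = +1.82 − (+4.53) = −2.71 V.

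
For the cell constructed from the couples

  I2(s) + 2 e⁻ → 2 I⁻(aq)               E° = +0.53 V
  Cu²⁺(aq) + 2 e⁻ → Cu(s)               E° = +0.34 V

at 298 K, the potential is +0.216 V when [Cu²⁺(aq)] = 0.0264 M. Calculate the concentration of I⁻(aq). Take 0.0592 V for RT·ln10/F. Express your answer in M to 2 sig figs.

2.2 M

The I₂/I⁻ couple has the larger reduction potential, so it is the cathode: E°cell = +0.53 − (+0.34) = +0.19 V and n = 2.
From the Nernst equation, log Q = n(E° − E)/0.0592 = 2·(+0.19 − (+0.216))/0.0592 = −0.878.
For I2(s) + Cu(s) → 2 I⁻(aq) + Cu²⁺(aq), the reaction quotient is Q = [I⁻(aq)]^2·[Cu²⁺(aq)].
Solving for the unknown gives log [I⁻(aq)] = 0.350, so [I⁻(aq)] ≈ 2.2 M.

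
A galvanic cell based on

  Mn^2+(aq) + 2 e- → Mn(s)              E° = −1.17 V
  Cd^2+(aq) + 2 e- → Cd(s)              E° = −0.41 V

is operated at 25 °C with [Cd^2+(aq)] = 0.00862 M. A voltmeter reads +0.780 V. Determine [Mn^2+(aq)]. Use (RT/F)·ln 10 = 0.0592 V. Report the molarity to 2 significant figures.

With Cd²⁺/Cd at the cathode and Mn²⁺/Mn at the anode, E°cell = −0.41 − (−1.17) = +0.76 V (n = 2).
From the Nernst equation, log Q = n(E° − E)/0.0592 = 2·(+0.76 − (+0.780))/0.0592 = −0.676.
Balancing electrons gives Cd^2+(aq) + Mn(s) → Cd(s) + Mn^2+(aq); thus Q = [Mn^2+(aq)] / [Cd^2+(aq)].
Solving for the unknown gives log [Mn^2+(aq)] = −2.740, so [Mn^2+(aq)] ≈ 0.0018 M.

0.0018 M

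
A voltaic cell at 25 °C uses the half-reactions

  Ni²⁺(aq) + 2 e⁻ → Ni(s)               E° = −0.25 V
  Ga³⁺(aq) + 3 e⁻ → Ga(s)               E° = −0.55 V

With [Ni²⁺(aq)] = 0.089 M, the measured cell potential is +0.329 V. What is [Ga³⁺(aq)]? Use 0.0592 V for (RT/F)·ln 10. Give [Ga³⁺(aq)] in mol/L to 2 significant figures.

0.00090 M

The Ni²⁺/Ni couple has the larger reduction potential, so it is the cathode: E°cell = −0.25 − (−0.55) = +0.30 V and n = 6.
Since E = E° − (0.0592/n)·log Q, log Q = n(E° − E)/0.0592 = −2.939.
Balancing electrons gives 3 Ni²⁺(aq) + 2 Ga(s) → 3 Ni(s) + 2 Ga³⁺(aq); thus Q = [Ga³⁺(aq)]^2 / [Ni²⁺(aq)]^3.
Isolating [Ga³⁺(aq)] in Q = 10^{−2.939} yields log [Ga³⁺(aq)] = −3.045, i.e. 0.00090 M.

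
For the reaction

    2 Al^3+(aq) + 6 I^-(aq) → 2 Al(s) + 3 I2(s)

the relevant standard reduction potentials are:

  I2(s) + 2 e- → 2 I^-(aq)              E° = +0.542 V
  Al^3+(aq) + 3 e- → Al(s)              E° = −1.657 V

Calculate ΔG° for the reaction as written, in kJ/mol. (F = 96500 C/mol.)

In the reaction as written Al^3+(aq) is reduced, so the Al³⁺/Al couple is the cathode and I₂/I⁻ is the anode.
E°cell = −1.657 − (+0.542) = −2.199 V; balancing electrons gives n = 6.
ΔG° = −nFE°cell = −(6)(96500)(−2.199) J/mol = +1273 kJ/mol.

+1273 kJ/mol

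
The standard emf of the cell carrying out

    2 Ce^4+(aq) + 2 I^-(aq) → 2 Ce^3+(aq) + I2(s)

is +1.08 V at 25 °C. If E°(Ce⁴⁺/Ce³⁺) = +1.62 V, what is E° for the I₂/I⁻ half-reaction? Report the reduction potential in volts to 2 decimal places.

In the reaction as written the Ce⁴⁺/Ce³⁺ couple is reduced (cathode) and I₂/I⁻ is oxidized (anode), so E°cell = E°(Ce⁴⁺/Ce³⁺) − E°(I₂/I⁻).
E°(I₂/I⁻) = E°(cathode) − E°cell = +1.62 − (+1.08) = +0.54 V.

+0.54 V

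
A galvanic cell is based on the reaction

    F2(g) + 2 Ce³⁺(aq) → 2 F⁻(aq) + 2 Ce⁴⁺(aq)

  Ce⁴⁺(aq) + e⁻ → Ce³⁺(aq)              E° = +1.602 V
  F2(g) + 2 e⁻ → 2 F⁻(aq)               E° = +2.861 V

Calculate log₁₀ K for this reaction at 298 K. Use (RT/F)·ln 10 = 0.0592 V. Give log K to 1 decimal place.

log K = 42.5

The F₂/F⁻ couple is reduced (cathode); E°cell = +2.861 − (+1.602) = +1.259 V with n = 2.
At equilibrium E = 0, so log K = nE°cell / 0.0592 = (2)(+1.259) / 0.0592 = 42.5.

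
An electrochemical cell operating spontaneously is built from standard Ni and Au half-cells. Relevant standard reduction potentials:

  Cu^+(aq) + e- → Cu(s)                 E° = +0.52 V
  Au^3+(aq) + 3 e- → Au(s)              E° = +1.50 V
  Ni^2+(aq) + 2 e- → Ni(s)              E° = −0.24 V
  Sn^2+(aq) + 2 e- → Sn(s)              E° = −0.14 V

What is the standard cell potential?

The Au³⁺/Au couple has the higher E°, so Au ion is reduced (cathode) and Ni is oxidized (anode).
E°cell = E°(cathode) − E°(anode) = +1.50 − (−0.24) = +1.74 V.

+1.74 V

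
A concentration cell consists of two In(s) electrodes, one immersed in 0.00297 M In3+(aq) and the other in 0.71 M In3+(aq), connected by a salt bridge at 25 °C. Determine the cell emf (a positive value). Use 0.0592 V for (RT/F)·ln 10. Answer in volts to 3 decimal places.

0.047 V

For a concentration cell E°cell = 0, since both electrodes use the same couple.
The compartment with the higher In3+(aq) concentration (0.71 M) acts as the cathode; ions are reduced there and produced at the dilute (0.00297 M) anode.
With n = 3, Ecell = −(0.0592/3)·log([dilute]/[conc]) = −(0.0592/3)·log(0.00297/0.71) = +0.047 V.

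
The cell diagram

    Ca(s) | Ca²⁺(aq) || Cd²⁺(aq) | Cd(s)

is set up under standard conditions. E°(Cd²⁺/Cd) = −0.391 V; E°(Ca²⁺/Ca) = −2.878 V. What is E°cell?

+2.487 V

By convention the left-hand electrode in cell notation is the anode (oxidation) and the right-hand electrode is the cathode (reduction).
E°cell = E°(right) − E°(left) = −0.391 − (−2.878) = +2.487 V.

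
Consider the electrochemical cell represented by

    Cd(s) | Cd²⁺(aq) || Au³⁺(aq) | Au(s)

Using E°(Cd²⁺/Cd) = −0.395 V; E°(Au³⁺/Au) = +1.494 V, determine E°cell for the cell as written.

By convention the left-hand electrode in cell notation is the anode (oxidation) and the right-hand electrode is the cathode (reduction).
E°cell = E°(right) − E°(left) = +1.494 − (−0.395) = +1.889 V.

+1.889 V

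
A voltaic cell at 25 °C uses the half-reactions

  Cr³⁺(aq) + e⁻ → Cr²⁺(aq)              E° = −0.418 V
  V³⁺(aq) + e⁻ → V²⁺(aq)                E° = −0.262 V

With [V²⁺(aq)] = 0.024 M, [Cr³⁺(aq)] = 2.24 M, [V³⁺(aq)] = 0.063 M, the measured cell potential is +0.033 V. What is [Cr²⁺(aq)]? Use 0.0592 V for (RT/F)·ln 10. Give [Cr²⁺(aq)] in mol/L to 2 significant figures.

0.0071 M

V³⁺/V²⁺ is the cathode (higher E°); E°cell = −0.262 − (−0.418) = +0.156 V with n = 1.
From the Nernst equation, log Q = n(E° − E)/0.0592 = 1·(+0.156 − (+0.033))/0.0592 = 2.078.
The balanced reaction is V³⁺(aq) + Cr²⁺(aq) → V²⁺(aq) + Cr³⁺(aq), so Q = ([V²⁺(aq)]·[Cr³⁺(aq)]) / ([V³⁺(aq)]·[Cr²⁺(aq)]).
Isolating [Cr²⁺(aq)] in Q = 10^{2.078} yields log [Cr²⁺(aq)] = −2.147, i.e. 0.0071 M.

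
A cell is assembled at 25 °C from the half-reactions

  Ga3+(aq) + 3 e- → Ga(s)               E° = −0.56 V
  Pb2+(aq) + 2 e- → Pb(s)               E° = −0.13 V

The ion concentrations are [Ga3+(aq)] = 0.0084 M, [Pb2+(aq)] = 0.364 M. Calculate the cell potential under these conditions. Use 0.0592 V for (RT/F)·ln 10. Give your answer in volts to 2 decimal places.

Pb²⁺/Pb is reduced (cathode, E° = −0.13 V) and Ga³⁺/Ga is oxidized (anode).
E°cell = E°cat − E°an = −0.13 − (−0.56) = +0.43 V; n = 6.
The balanced reaction is 3 Pb2+(aq) + 2 Ga(s) → 3 Pb(s) + 2 Ga3+(aq), so Q = [Ga3+(aq)]^2 / [Pb2+(aq)]^3 = 0.00146 and log Q = −2.835.
By the Nernst equation, E = +0.43 − (0.0592/6)·(−2.835) = +0.46 V.

+0.46 V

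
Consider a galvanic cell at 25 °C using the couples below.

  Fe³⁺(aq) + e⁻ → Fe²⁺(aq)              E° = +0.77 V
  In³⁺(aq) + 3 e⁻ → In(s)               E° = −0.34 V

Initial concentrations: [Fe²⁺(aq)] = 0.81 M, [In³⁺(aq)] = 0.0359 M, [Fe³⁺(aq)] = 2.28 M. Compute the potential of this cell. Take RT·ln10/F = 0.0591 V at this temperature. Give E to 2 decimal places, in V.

+1.17 V

The Fe³⁺/Fe²⁺ couple has the more positive E°, so it is the cathode; In³⁺/In is the anode.
E°cell = E°cat − E°an = +0.77 − (−0.34) = +1.11 V; n = 3.
Balancing gives 3 Fe³⁺(aq) + In(s) → 3 Fe²⁺(aq) + In³⁺(aq); hence Q = ([Fe²⁺(aq)]^3·[In³⁺(aq)]) / [Fe³⁺(aq)]^3 = 0.00161 (log Q = −2.793).
Applying E = E° − (RT ln10/nF)·log Q gives +1.11 − (0.0591/3)(−2.793) = +1.17 V.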